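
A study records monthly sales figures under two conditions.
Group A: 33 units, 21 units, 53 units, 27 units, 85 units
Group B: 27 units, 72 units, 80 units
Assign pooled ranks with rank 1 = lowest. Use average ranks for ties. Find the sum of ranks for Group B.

15.5

Sorted (ascending): 21, 27, 27, 33, 53, 72, 80, 85
The 2 values of 27 occupy positions 2–3 → average rank (2+3)/2 = 2.5.
Group B values → pooled ranks: 27→2.5, 72→6, 80→7
Rank sum = 2.5 + 6 + 7 = 15.5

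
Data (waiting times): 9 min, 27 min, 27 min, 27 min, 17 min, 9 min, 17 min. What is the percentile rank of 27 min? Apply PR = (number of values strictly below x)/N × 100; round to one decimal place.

N = 7.
Strictly below 27: 4. Equal to 27: 3.
PR = 4/7 × 100 = 57.1

57.1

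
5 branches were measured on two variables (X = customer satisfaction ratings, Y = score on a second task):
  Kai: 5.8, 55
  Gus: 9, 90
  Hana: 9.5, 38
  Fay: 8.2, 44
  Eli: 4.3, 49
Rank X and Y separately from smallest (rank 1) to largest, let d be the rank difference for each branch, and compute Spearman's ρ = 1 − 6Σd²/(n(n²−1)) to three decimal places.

Ranks of variable 1: 2, 4, 5, 3, 1
Ranks of variable 2: 4, 5, 1, 2, 3
d = r₁ − r₂: -2, -1, 4, 1, -2
d²: 4, 1, 16, 1, 4; Σd² = 26
ρ = 1 − 6·26/(5·24) = 1 − 156/120 = -0.300

-0.300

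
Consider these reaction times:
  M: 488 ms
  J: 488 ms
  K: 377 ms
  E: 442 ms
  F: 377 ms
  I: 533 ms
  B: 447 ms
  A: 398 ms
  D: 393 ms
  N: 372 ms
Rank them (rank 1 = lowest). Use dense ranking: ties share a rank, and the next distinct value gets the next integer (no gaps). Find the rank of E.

Sorted (ascending): 372, 377, 377, 393, 398, 442, 447, 488, 488, 533
The 2 values of 377 share dense rank 2.
The 2 values of 488 share dense rank 7.
Remaining distinct values take the next consecutive integers.
E has value 442 ms → rank 5.

5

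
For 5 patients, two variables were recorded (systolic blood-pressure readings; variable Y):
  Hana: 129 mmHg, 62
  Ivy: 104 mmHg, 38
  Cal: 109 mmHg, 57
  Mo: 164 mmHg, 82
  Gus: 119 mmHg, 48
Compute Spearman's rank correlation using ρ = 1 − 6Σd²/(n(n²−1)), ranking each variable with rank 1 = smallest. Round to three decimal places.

0.900

Ranks of variable 1: 4, 1, 2, 5, 3
Ranks of variable 2: 4, 1, 3, 5, 2
d = r₁ − r₂: 0, 0, -1, 0, 1
d²: 0, 0, 1, 0, 1; Σd² = 2
ρ = 1 − 6·2/(5·24) = 1 − 12/120 = 0.900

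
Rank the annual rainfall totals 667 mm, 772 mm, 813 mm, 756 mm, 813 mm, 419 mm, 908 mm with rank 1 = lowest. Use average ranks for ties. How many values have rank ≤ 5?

Sorted (ascending): 419, 667, 756, 772, 813, 813, 908
The 2 values of 813 occupy positions 5–6 → average rank (5+6)/2 = 5.5.
Ranks ≤ 5: {1, 2, 3, 4} → 4 values.

4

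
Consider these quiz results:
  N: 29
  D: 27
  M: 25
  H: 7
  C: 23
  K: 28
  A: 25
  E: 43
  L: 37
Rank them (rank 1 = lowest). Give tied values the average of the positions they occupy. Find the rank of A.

Sorted (ascending): 7, 23, 25, 25, 27, 28, 29, 37, 43
The 2 values of 25 occupy positions 3–4 → average rank (3+4)/2 = 3.5.
A has value 25 → rank 3.5.

3.5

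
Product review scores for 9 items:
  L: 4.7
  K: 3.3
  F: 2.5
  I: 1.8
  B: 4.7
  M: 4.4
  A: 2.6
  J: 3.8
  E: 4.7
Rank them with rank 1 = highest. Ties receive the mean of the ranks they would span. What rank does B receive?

2

Sorted (descending): 4.7, 4.7, 4.7, 4.4, 3.8, 3.3, 2.6, 2.5, 1.8
The 3 values of 4.7 occupy positions 1–3 → average rank 2.
B has value 4.7 → rank 2.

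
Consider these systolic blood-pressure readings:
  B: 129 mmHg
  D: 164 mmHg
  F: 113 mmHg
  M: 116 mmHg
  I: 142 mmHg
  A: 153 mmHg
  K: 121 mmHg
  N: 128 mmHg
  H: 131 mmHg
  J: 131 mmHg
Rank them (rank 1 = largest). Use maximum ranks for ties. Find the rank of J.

Sorted (descending): 164, 153, 142, 131, 131, 129, 128, 121, 116, 113
The 2 values of 131 occupy positions 4–5 → each gets rank 5.
J has value 131 mmHg → rank 5.

5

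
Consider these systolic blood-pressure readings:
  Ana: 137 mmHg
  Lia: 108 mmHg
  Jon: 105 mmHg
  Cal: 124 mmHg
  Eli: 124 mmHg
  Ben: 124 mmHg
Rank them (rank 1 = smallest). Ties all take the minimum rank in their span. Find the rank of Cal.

3

Sorted (ascending): 105, 108, 124, 124, 124, 137
The 3 values of 124 occupy positions 3–5 → each gets rank 3.
Cal has value 124 mmHg → rank 3.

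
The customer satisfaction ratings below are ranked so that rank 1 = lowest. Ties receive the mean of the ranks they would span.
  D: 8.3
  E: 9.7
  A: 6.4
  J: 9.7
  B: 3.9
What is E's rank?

Sorted (ascending): 3.9, 6.4, 8.3, 9.7, 9.7
The 2 values of 9.7 occupy positions 4–5 → average rank (4+5)/2 = 4.5.
E has value 9.7 → rank 4.5.

4.5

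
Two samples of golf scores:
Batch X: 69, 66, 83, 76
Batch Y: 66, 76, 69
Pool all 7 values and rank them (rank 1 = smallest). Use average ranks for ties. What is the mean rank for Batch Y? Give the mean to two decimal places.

3.50

Sorted (ascending): 66, 66, 69, 69, 76, 76, 83
The 2 values of 66 occupy positions 1–2 → average rank (1+2)/2 = 1.5.
The 2 values of 69 occupy positions 3–4 → average rank (3+4)/2 = 3.5.
The 2 values of 76 occupy positions 5–6 → average rank (5+6)/2 = 5.5.
Batch Y values → pooled ranks: 66→1.5, 76→5.5, 69→3.5
Mean rank = (1.5 + 5.5 + 3.5) / 3 = 3.50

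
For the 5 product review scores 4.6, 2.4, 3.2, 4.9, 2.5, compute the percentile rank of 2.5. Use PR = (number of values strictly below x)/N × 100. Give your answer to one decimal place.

N = 5.
Strictly below 2.5: 1. Equal to 2.5: 1.
PR = 1/5 × 100 = 20.0

20.0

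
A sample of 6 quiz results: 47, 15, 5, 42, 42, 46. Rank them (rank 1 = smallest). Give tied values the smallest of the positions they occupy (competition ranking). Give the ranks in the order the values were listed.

Sorted (ascending): 5, 15, 42, 42, 46, 47
The 2 values of 42 occupy positions 3–4 → each gets rank 3.

6, 2, 1, 3, 3, 5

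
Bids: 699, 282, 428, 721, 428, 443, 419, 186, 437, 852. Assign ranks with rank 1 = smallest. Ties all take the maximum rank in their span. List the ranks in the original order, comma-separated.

8, 2, 5, 9, 5, 7, 3, 1, 6, 10

Sorted (ascending): 186, 282, 419, 428, 428, 437, 443, 699, 721, 852
The 2 values of 428 occupy positions 4–5 → each gets rank 5.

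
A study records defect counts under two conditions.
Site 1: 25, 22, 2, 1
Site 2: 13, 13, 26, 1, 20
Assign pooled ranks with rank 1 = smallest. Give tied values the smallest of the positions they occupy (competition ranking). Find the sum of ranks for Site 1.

19

Sorted (ascending): 1, 1, 2, 13, 13, 20, 22, 25, 26
The 2 values of 1 occupy positions 1–2 → each gets rank 1.
The 2 values of 13 occupy positions 4–5 → each gets rank 4.
Site 1 values → pooled ranks: 25→8, 22→7, 2→3, 1→1
Rank sum = 8 + 7 + 3 + 1 = 19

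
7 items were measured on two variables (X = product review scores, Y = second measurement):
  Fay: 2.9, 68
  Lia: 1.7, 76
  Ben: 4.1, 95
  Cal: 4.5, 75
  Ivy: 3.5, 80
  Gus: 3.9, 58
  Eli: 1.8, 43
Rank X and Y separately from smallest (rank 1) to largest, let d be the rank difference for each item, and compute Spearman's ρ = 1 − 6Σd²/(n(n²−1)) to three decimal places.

0.286

Ranks of variable 1: 3, 1, 6, 7, 4, 5, 2
Ranks of variable 2: 3, 5, 7, 4, 6, 2, 1
d = r₁ − r₂: 0, -4, -1, 3, -2, 3, 1
d²: 0, 16, 1, 9, 4, 9, 1; Σd² = 40
ρ = 1 − 6·40/(7·48) = 1 − 240/336 = 0.286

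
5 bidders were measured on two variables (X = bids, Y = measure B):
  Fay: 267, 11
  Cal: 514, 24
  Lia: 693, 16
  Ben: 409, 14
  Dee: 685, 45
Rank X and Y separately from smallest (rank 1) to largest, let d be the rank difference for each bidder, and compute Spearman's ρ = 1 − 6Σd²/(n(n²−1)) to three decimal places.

Ranks of variable 1: 1, 3, 5, 2, 4
Ranks of variable 2: 1, 4, 3, 2, 5
d = r₁ − r₂: 0, -1, 2, 0, -1
d²: 0, 1, 4, 0, 1; Σd² = 6
ρ = 1 − 6·6/(5·24) = 1 − 36/120 = 0.700

0.700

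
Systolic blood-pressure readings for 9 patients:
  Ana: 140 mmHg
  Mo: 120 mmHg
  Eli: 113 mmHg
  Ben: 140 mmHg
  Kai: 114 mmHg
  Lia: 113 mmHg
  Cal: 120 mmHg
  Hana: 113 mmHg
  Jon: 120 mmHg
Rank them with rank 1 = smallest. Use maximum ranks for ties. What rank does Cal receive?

7

Sorted (ascending): 113, 113, 113, 114, 120, 120, 120, 140, 140
The 3 values of 113 occupy positions 1–3 → each gets rank 3.
The 3 values of 120 occupy positions 5–7 → each gets rank 7.
The 2 values of 140 occupy positions 8–9 → each gets rank 9.
Cal has value 120 mmHg → rank 7.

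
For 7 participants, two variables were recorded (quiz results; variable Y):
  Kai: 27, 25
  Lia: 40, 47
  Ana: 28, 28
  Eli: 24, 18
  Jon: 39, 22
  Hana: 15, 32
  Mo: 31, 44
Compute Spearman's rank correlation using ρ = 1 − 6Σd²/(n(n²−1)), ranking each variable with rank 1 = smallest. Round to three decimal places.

Ranks of variable 1: 3, 7, 4, 2, 6, 1, 5
Ranks of variable 2: 3, 7, 4, 1, 2, 5, 6
d = r₁ − r₂: 0, 0, 0, 1, 4, -4, -1
d²: 0, 0, 0, 1, 16, 16, 1; Σd² = 34
ρ = 1 − 6·34/(7·48) = 1 − 204/336 = 0.393

0.393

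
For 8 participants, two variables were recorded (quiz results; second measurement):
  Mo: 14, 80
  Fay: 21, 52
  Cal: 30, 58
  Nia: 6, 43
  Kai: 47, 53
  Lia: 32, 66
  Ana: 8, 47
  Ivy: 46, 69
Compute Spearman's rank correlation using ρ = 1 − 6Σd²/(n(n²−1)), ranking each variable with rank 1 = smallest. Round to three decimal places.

0.500

Ranks of variable 1: 3, 4, 5, 1, 8, 6, 2, 7
Ranks of variable 2: 8, 3, 5, 1, 4, 6, 2, 7
d = r₁ − r₂: -5, 1, 0, 0, 4, 0, 0, 0
d²: 25, 1, 0, 0, 16, 0, 0, 0; Σd² = 42
ρ = 1 − 6·42/(8·63) = 1 − 252/504 = 0.500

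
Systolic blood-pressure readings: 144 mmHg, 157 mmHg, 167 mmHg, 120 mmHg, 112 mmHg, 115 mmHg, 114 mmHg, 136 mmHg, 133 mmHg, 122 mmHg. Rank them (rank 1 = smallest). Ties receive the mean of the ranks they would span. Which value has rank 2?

114

Sorted (ascending): 112, 114, 115, 120, 122, 133, 136, 144, 157, 167
No ties — each value takes its position as its rank.
Rank 2 → value 114.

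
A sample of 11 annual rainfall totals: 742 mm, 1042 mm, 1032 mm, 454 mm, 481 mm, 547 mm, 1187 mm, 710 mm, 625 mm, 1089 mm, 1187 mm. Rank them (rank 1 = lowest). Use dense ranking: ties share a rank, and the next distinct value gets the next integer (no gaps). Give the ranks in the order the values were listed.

Sorted (ascending): 454, 481, 547, 625, 710, 742, 1032, 1042, 1089, 1187, 1187
The 2 values of 1187 share dense rank 10.
Remaining distinct values take the next consecutive integers.

6, 8, 7, 1, 2, 3, 10, 5, 4, 9, 10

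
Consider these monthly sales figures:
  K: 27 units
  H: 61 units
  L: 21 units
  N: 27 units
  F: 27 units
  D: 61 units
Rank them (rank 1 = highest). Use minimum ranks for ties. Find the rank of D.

1

Sorted (descending): 61, 61, 27, 27, 27, 21
The 2 values of 61 occupy positions 1–2 → each gets rank 1.
The 3 values of 27 occupy positions 3–5 → each gets rank 3.
D has value 61 units → rank 1.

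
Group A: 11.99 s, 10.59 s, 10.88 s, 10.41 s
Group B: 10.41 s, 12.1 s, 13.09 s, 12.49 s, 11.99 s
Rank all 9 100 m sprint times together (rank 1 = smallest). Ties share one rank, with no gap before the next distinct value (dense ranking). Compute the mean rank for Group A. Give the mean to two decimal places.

2.50

Sorted (ascending): 10.41, 10.41, 10.59, 10.88, 11.99, 11.99, 12.1, 12.49, 13.09
The 2 values of 10.41 share dense rank 1.
The 2 values of 11.99 share dense rank 4.
Remaining distinct values take the next consecutive integers.
Group A values → pooled ranks: 11.99→4, 10.59→2, 10.88→3, 10.41→1
Mean rank = (4 + 2 + 3 + 1) / 4 = 2.50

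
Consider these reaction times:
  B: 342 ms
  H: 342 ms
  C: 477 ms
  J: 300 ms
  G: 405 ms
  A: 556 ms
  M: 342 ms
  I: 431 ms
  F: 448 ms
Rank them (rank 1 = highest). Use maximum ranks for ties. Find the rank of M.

8

Sorted (descending): 556, 477, 448, 431, 405, 342, 342, 342, 300
The 3 values of 342 occupy positions 6–8 → each gets rank 8.
M has value 342 ms → rank 8.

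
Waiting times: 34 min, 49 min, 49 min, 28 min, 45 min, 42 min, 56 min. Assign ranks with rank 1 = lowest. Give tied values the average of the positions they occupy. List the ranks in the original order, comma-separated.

2, 5.5, 5.5, 1, 4, 3, 7

Sorted (ascending): 28, 34, 42, 45, 49, 49, 56
The 2 values of 49 occupy positions 5–6 → average rank (5+6)/2 = 5.5.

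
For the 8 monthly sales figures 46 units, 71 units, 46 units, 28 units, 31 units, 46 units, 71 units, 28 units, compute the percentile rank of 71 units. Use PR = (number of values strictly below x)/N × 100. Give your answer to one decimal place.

75.0

N = 8.
Strictly below 71: 6. Equal to 71: 2.
PR = 6/8 × 100 = 75.0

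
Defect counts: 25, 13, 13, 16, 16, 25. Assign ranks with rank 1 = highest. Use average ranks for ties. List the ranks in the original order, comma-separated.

Sorted (descending): 25, 25, 16, 16, 13, 13
The 2 values of 25 occupy positions 1–2 → average rank (1+2)/2 = 1.5.
The 2 values of 16 occupy positions 3–4 → average rank (3+4)/2 = 3.5.
The 2 values of 13 occupy positions 5–6 → average rank (5+6)/2 = 5.5.

1.5, 5.5, 5.5, 3.5, 3.5, 1.5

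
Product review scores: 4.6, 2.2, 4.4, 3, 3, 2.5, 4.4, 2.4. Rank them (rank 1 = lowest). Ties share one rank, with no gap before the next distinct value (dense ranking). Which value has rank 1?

2.2

Sorted (ascending): 2.2, 2.4, 2.5, 3, 3, 4.4, 4.4, 4.6
The 2 values of 3 share dense rank 4.
The 2 values of 4.4 share dense rank 5.
Remaining distinct values take the next consecutive integers.
Rank 1 → value 2.2.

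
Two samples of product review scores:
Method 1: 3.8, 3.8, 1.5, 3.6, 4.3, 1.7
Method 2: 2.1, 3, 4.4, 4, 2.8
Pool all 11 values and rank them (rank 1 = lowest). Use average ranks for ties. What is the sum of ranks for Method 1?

34

Sorted (ascending): 1.5, 1.7, 2.1, 2.8, 3, 3.6, 3.8, 3.8, 4, 4.3, 4.4
The 2 values of 3.8 occupy positions 7–8 → average rank (7+8)/2 = 7.5.
Method 1 values → pooled ranks: 3.8→7.5, 3.8→7.5, 1.5→1, 3.6→6, 4.3→10, 1.7→2
Rank sum = 7.5 + 7.5 + 1 + 6 + 10 + 2 = 34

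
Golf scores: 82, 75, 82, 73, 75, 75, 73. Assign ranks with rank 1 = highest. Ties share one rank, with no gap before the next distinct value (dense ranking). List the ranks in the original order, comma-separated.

Sorted (descending): 82, 82, 75, 75, 75, 73, 73
The 2 values of 82 share dense rank 1.
The 3 values of 75 share dense rank 2.
The 2 values of 73 share dense rank 3.

1, 2, 1, 3, 2, 2, 3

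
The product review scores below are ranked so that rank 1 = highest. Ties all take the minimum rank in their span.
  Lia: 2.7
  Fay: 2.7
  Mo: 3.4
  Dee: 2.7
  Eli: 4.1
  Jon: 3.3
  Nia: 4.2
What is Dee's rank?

5

Sorted (descending): 4.2, 4.1, 3.4, 3.3, 2.7, 2.7, 2.7
The 3 values of 2.7 occupy positions 5–7 → each gets rank 5.
Dee has value 2.7 → rank 5.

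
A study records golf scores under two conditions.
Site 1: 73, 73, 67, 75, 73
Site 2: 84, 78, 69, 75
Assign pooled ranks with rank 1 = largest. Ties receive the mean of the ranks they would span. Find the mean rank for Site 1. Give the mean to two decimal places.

Sorted (descending): 84, 78, 75, 75, 73, 73, 73, 69, 67
The 2 values of 75 occupy positions 3–4 → average rank (3+4)/2 = 3.5.
The 3 values of 73 occupy positions 5–7 → average rank 6.
Site 1 values → pooled ranks: 73→6, 73→6, 67→9, 75→3.5, 73→6
Mean rank = (6 + 6 + 9 + 3.5 + 6) / 5 = 6.10

6.10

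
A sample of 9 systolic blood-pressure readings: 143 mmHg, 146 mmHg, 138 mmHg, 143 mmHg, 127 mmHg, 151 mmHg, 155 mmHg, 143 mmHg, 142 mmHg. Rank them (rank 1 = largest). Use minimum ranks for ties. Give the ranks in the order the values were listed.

Sorted (descending): 155, 151, 146, 143, 143, 143, 142, 138, 127
The 3 values of 143 occupy positions 4–6 → each gets rank 4.

4, 3, 8, 4, 9, 2, 1, 4, 7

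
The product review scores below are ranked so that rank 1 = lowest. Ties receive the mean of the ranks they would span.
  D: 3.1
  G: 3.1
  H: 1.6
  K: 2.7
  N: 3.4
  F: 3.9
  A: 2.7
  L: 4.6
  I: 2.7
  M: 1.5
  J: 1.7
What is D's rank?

7.5

Sorted (ascending): 1.5, 1.6, 1.7, 2.7, 2.7, 2.7, 3.1, 3.1, 3.4, 3.9, 4.6
The 3 values of 2.7 occupy positions 4–6 → average rank 5.
The 2 values of 3.1 occupy positions 7–8 → average rank (7+8)/2 = 7.5.
D has value 3.1 → rank 7.5.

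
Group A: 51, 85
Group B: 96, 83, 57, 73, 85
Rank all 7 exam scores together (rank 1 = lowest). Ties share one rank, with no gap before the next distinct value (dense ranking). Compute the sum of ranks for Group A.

6

Sorted (ascending): 51, 57, 73, 83, 85, 85, 96
The 2 values of 85 share dense rank 5.
Remaining distinct values take the next consecutive integers.
Group A values → pooled ranks: 51→1, 85→5
Rank sum = 1 + 5 = 6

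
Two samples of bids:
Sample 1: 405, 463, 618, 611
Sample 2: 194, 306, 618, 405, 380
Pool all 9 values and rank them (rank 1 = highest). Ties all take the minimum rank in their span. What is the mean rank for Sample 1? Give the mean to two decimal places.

Sorted (descending): 618, 618, 611, 463, 405, 405, 380, 306, 194
The 2 values of 618 occupy positions 1–2 → each gets rank 1.
The 2 values of 405 occupy positions 5–6 → each gets rank 5.
Sample 1 values → pooled ranks: 405→5, 463→4, 618→1, 611→3
Mean rank = (5 + 4 + 1 + 3) / 4 = 3.25

3.25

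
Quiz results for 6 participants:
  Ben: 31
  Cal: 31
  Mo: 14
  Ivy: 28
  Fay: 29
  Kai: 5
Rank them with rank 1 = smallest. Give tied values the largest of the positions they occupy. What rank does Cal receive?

Sorted (ascending): 5, 14, 28, 29, 31, 31
The 2 values of 31 occupy positions 5–6 → each gets rank 6.
Cal has value 31 → rank 6.

6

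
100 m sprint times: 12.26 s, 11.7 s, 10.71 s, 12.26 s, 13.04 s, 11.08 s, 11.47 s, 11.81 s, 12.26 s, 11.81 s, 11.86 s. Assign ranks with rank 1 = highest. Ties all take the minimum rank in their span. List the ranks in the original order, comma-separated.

2, 8, 11, 2, 1, 10, 9, 6, 2, 6, 5

Sorted (descending): 13.04, 12.26, 12.26, 12.26, 11.86, 11.81, 11.81, 11.7, 11.47, 11.08, 10.71
The 3 values of 12.26 occupy positions 2–4 → each gets rank 2.
The 2 values of 11.81 occupy positions 6–7 → each gets rank 6.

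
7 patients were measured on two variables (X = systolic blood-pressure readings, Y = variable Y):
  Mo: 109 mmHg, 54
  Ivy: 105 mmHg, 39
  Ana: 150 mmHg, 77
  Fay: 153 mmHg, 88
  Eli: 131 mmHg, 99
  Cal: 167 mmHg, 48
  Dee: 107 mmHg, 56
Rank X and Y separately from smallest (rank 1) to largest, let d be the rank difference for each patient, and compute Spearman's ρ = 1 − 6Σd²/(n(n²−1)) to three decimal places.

Ranks of variable 1: 3, 1, 5, 6, 4, 7, 2
Ranks of variable 2: 3, 1, 5, 6, 7, 2, 4
d = r₁ − r₂: 0, 0, 0, 0, -3, 5, -2
d²: 0, 0, 0, 0, 9, 25, 4; Σd² = 38
ρ = 1 − 6·38/(7·48) = 1 − 228/336 = 0.321

0.321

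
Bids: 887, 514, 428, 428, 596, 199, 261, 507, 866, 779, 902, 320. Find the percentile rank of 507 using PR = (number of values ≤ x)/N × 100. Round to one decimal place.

50.0

N = 12.
Strictly below 507: 5. Equal to 507: 1.
PR = 6/12 × 100 = 50.0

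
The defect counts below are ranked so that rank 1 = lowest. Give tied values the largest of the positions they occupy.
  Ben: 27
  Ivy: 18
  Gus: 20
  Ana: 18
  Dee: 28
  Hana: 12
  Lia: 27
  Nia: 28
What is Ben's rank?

6

Sorted (ascending): 12, 18, 18, 20, 27, 27, 28, 28
The 2 values of 18 occupy positions 2–3 → each gets rank 3.
The 2 values of 27 occupy positions 5–6 → each gets rank 6.
The 2 values of 28 occupy positions 7–8 → each gets rank 8.
Ben has value 27 → rank 6.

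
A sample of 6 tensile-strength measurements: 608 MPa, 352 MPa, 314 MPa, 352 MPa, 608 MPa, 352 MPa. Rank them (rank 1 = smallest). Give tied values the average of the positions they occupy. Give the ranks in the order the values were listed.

5.5, 3, 1, 3, 5.5, 3

Sorted (ascending): 314, 352, 352, 352, 608, 608
The 3 values of 352 occupy positions 2–4 → average rank 3.
The 2 values of 608 occupy positions 5–6 → average rank (5+6)/2 = 5.5.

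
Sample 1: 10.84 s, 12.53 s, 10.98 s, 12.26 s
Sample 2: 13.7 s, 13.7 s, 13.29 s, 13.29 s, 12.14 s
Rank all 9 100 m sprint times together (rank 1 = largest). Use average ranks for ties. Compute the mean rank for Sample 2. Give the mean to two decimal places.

Sorted (descending): 13.7, 13.7, 13.29, 13.29, 12.53, 12.26, 12.14, 10.98, 10.84
The 2 values of 13.7 occupy positions 1–2 → average rank (1+2)/2 = 1.5.
The 2 values of 13.29 occupy positions 3–4 → average rank (3+4)/2 = 3.5.
Sample 2 values → pooled ranks: 13.7→1.5, 13.7→1.5, 13.29→3.5, 13.29→3.5, 12.14→7
Mean rank = (1.5 + 1.5 + 3.5 + 3.5 + 7) / 5 = 3.40

3.40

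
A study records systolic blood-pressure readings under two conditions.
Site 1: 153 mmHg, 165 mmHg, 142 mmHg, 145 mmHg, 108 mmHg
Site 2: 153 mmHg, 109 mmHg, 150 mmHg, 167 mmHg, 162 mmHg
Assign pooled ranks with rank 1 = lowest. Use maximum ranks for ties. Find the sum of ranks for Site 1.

24

Sorted (ascending): 108, 109, 142, 145, 150, 153, 153, 162, 165, 167
The 2 values of 153 occupy positions 6–7 → each gets rank 7.
Site 1 values → pooled ranks: 153→7, 165→9, 142→3, 145→4, 108→1
Rank sum = 7 + 9 + 3 + 4 + 1 = 24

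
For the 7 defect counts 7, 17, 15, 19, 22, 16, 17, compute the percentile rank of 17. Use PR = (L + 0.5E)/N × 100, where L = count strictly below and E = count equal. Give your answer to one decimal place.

N = 7.
Strictly below 17: 3. Equal to 17: 2.
PR = (3 + 0.5·2)/7 × 100 = 57.1

57.1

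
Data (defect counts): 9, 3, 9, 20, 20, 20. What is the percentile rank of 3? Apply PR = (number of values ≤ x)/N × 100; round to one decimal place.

16.7

N = 6.
Strictly below 3: 0. Equal to 3: 1.
PR = 1/6 × 100 = 16.7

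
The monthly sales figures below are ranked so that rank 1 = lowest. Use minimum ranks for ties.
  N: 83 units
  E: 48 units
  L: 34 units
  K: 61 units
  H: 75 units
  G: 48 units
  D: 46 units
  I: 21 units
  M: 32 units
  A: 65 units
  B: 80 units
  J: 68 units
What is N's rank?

12

Sorted (ascending): 21, 32, 34, 46, 48, 48, 61, 65, 68, 75, 80, 83
The 2 values of 48 occupy positions 5–6 → each gets rank 5.
N has value 83 units → rank 12.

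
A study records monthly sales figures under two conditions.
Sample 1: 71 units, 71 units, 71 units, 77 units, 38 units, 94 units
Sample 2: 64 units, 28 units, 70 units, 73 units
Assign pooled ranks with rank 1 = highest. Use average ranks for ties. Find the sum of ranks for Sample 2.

28

Sorted (descending): 94, 77, 73, 71, 71, 71, 70, 64, 38, 28
The 3 values of 71 occupy positions 4–6 → average rank 5.
Sample 2 values → pooled ranks: 64→8, 28→10, 70→7, 73→3
Rank sum = 8 + 10 + 7 + 3 = 28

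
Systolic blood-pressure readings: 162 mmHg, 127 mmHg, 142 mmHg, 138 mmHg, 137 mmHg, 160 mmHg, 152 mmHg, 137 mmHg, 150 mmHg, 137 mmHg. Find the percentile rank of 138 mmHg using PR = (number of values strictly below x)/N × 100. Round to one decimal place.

40.0

N = 10.
Strictly below 138: 4. Equal to 138: 1.
PR = 4/10 × 100 = 40.0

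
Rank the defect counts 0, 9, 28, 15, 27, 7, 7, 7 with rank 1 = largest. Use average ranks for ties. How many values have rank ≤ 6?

Sorted (descending): 28, 27, 15, 9, 7, 7, 7, 0
The 3 values of 7 occupy positions 5–7 → average rank 6.
Ranks ≤ 6: {1, 2, 3, 4, 6, 6, 6} → 7 values.

7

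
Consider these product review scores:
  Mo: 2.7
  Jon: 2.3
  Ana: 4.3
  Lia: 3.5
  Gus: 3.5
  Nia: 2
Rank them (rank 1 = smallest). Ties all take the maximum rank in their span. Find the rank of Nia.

1

Sorted (ascending): 2, 2.3, 2.7, 3.5, 3.5, 4.3
The 2 values of 3.5 occupy positions 4–5 → each gets rank 5.
Nia has value 2 → rank 1.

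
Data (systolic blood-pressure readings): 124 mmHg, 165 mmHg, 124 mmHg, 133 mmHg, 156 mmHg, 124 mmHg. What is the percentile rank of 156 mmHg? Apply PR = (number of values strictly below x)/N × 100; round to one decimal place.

66.7

N = 6.
Strictly below 156: 4. Equal to 156: 1.
PR = 4/6 × 100 = 66.7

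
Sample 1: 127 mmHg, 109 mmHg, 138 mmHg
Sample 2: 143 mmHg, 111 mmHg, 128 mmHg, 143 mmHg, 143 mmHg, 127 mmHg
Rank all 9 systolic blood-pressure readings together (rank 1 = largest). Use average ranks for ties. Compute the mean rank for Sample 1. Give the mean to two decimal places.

Sorted (descending): 143, 143, 143, 138, 128, 127, 127, 111, 109
The 3 values of 143 occupy positions 1–3 → average rank 2.
The 2 values of 127 occupy positions 6–7 → average rank (6+7)/2 = 6.5.
Sample 1 values → pooled ranks: 127→6.5, 109→9, 138→4
Mean rank = (6.5 + 9 + 4) / 3 = 6.50

6.50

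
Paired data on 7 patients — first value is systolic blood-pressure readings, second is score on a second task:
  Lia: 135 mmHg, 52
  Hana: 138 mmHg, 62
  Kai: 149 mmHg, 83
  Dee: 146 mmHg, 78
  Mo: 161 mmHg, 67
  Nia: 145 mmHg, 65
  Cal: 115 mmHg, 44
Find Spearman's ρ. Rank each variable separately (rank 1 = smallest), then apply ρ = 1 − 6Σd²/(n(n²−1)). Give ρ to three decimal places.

0.893

Ranks of variable 1: 2, 3, 6, 5, 7, 4, 1
Ranks of variable 2: 2, 3, 7, 6, 5, 4, 1
d = r₁ − r₂: 0, 0, -1, -1, 2, 0, 0
d²: 0, 0, 1, 1, 4, 0, 0; Σd² = 6
ρ = 1 − 6·6/(7·48) = 1 − 36/336 = 0.893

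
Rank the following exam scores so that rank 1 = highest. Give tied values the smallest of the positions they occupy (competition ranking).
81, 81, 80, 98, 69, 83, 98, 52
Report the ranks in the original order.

4, 4, 6, 1, 7, 3, 1, 8

Sorted (descending): 98, 98, 83, 81, 81, 80, 69, 52
The 2 values of 98 occupy positions 1–2 → each gets rank 1.
The 2 values of 81 occupy positions 4–5 → each gets rank 4.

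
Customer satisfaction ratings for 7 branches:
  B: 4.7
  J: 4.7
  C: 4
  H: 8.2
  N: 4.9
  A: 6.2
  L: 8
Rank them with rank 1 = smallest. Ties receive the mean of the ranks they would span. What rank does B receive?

Sorted (ascending): 4, 4.7, 4.7, 4.9, 6.2, 8, 8.2
The 2 values of 4.7 occupy positions 2–3 → average rank (2+3)/2 = 2.5.
B has value 4.7 → rank 2.5.

2.5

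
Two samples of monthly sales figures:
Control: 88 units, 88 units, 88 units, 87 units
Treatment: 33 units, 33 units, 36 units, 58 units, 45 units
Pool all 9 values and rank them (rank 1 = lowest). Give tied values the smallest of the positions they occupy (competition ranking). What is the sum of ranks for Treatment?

14

Sorted (ascending): 33, 33, 36, 45, 58, 87, 88, 88, 88
The 2 values of 33 occupy positions 1–2 → each gets rank 1.
The 3 values of 88 occupy positions 7–9 → each gets rank 7.
Treatment values → pooled ranks: 33→1, 33→1, 36→3, 58→5, 45→4
Rank sum = 1 + 1 + 3 + 5 + 4 = 14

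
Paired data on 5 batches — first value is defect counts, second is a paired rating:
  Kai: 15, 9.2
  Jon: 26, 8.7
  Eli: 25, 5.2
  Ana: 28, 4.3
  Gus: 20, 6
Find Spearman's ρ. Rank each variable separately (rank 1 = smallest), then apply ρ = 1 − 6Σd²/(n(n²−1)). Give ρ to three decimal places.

Ranks of variable 1: 1, 4, 3, 5, 2
Ranks of variable 2: 5, 4, 2, 1, 3
d = r₁ − r₂: -4, 0, 1, 4, -1
d²: 16, 0, 1, 16, 1; Σd² = 34
ρ = 1 − 6·34/(5·24) = 1 − 204/120 = -0.700

-0.700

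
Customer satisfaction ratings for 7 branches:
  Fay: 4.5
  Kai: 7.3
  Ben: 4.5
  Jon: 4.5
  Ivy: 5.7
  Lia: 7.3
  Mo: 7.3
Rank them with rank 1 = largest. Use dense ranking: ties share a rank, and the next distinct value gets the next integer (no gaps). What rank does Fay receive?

3

Sorted (descending): 7.3, 7.3, 7.3, 5.7, 4.5, 4.5, 4.5
The 3 values of 7.3 share dense rank 1.
The 3 values of 4.5 share dense rank 3.
Remaining distinct values take the next consecutive integers.
Fay has value 4.5 → rank 3.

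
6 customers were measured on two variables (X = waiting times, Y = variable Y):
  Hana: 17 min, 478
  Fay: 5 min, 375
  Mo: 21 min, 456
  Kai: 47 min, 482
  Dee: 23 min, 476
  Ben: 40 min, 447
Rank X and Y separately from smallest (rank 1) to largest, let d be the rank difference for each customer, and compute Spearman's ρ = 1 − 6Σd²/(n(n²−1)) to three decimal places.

0.486

Ranks of variable 1: 2, 1, 3, 6, 4, 5
Ranks of variable 2: 5, 1, 3, 6, 4, 2
d = r₁ − r₂: -3, 0, 0, 0, 0, 3
d²: 9, 0, 0, 0, 0, 9; Σd² = 18
ρ = 1 − 6·18/(6·35) = 1 − 108/210 = 0.486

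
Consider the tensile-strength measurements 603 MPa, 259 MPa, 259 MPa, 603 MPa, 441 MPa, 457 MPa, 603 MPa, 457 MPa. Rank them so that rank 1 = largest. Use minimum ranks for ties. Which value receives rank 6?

Sorted (descending): 603, 603, 603, 457, 457, 441, 259, 259
The 3 values of 603 occupy positions 1–3 → each gets rank 1.
The 2 values of 457 occupy positions 4–5 → each gets rank 4.
The 2 values of 259 occupy positions 7–8 → each gets rank 7.
Rank 6 → value 441.

441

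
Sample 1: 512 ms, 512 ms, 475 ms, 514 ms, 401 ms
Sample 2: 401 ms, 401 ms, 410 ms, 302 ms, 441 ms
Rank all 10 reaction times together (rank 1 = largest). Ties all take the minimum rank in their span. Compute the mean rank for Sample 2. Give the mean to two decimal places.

7.00

Sorted (descending): 514, 512, 512, 475, 441, 410, 401, 401, 401, 302
The 2 values of 512 occupy positions 2–3 → each gets rank 2.
The 3 values of 401 occupy positions 7–9 → each gets rank 7.
Sample 2 values → pooled ranks: 401→7, 401→7, 410→6, 302→10, 441→5
Mean rank = (7 + 7 + 6 + 10 + 5) / 5 = 7.00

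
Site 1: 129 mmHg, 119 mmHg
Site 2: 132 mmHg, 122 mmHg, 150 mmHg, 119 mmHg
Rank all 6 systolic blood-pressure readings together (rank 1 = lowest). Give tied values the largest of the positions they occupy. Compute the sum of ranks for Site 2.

Sorted (ascending): 119, 119, 122, 129, 132, 150
The 2 values of 119 occupy positions 1–2 → each gets rank 2.
Site 2 values → pooled ranks: 132→5, 122→3, 150→6, 119→2
Rank sum = 5 + 3 + 6 + 2 = 16

16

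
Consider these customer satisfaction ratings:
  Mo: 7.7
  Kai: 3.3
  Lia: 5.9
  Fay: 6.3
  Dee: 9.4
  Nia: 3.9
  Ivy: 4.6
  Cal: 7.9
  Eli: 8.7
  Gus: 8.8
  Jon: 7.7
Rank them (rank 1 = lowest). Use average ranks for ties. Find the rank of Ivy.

3

Sorted (ascending): 3.3, 3.9, 4.6, 5.9, 6.3, 7.7, 7.7, 7.9, 8.7, 8.8, 9.4
The 2 values of 7.7 occupy positions 6–7 → average rank (6+7)/2 = 6.5.
Ivy has value 4.6 → rank 3.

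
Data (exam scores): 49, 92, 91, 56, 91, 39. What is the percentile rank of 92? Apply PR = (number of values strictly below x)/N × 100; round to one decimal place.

N = 6.
Strictly below 92: 5. Equal to 92: 1.
PR = 5/6 × 100 = 83.3

83.3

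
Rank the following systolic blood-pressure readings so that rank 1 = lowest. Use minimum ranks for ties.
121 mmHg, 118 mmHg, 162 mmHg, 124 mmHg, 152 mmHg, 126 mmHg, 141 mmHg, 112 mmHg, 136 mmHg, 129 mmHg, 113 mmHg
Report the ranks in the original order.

4, 3, 11, 5, 10, 6, 9, 1, 8, 7, 2

Sorted (ascending): 112, 113, 118, 121, 124, 126, 129, 136, 141, 152, 162
No ties — each value takes its position as its rank.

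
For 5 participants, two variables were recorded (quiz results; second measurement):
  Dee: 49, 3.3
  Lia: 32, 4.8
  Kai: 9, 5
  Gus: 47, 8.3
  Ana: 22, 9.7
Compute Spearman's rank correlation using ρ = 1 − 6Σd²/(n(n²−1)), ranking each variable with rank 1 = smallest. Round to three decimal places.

Ranks of variable 1: 5, 3, 1, 4, 2
Ranks of variable 2: 1, 2, 3, 4, 5
d = r₁ − r₂: 4, 1, -2, 0, -3
d²: 16, 1, 4, 0, 9; Σd² = 30
ρ = 1 − 6·30/(5·24) = 1 − 180/120 = -0.500

-0.500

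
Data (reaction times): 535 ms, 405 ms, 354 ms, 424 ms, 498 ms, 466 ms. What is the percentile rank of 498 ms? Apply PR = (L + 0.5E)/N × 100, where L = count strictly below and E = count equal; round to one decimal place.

N = 6.
Strictly below 498: 4. Equal to 498: 1.
PR = (4 + 0.5·1)/6 × 100 = 75.0

75.0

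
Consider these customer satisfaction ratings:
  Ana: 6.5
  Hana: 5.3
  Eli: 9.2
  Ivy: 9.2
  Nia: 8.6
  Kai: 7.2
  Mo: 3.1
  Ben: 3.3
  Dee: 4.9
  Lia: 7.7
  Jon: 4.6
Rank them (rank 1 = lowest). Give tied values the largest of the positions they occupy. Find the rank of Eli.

11

Sorted (ascending): 3.1, 3.3, 4.6, 4.9, 5.3, 6.5, 7.2, 7.7, 8.6, 9.2, 9.2
The 2 values of 9.2 occupy positions 10–11 → each gets rank 11.
Eli has value 9.2 → rank 11.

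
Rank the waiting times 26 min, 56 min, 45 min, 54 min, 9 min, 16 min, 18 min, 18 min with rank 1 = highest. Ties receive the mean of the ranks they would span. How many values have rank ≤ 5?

Sorted (descending): 56, 54, 45, 26, 18, 18, 16, 9
The 2 values of 18 occupy positions 5–6 → average rank (5+6)/2 = 5.5.
Ranks ≤ 5: {1, 2, 3, 4} → 4 values.

4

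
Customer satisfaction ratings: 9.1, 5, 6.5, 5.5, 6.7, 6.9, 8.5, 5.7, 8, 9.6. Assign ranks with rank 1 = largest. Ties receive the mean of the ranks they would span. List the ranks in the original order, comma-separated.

Sorted (descending): 9.6, 9.1, 8.5, 8, 6.9, 6.7, 6.5, 5.7, 5.5, 5
No ties — each value takes its position as its rank.

2, 10, 7, 9, 6, 5, 3, 8, 4, 1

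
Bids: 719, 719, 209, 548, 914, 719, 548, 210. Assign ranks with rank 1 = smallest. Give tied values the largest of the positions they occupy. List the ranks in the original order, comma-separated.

Sorted (ascending): 209, 210, 548, 548, 719, 719, 719, 914
The 2 values of 548 occupy positions 3–4 → each gets rank 4.
The 3 values of 719 occupy positions 5–7 → each gets rank 7.

7, 7, 1, 4, 8, 7, 4, 2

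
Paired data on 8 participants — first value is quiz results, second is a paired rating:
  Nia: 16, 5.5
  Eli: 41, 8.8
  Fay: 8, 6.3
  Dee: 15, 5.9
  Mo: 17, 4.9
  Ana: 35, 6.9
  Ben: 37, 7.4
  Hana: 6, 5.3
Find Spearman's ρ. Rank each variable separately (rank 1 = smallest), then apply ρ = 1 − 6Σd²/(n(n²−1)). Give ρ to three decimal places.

0.667

Ranks of variable 1: 4, 8, 2, 3, 5, 6, 7, 1
Ranks of variable 2: 3, 8, 5, 4, 1, 6, 7, 2
d = r₁ − r₂: 1, 0, -3, -1, 4, 0, 0, -1
d²: 1, 0, 9, 1, 16, 0, 0, 1; Σd² = 28
ρ = 1 − 6·28/(8·63) = 1 − 168/504 = 0.667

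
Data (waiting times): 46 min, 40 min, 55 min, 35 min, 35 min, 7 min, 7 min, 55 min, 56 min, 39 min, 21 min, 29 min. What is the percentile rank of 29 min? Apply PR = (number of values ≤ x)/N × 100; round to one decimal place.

N = 12.
Strictly below 29: 3. Equal to 29: 1.
PR = 4/12 × 100 = 33.3

33.3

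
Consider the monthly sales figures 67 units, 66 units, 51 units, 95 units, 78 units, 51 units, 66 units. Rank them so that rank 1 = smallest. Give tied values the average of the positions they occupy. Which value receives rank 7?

Sorted (ascending): 51, 51, 66, 66, 67, 78, 95
The 2 values of 51 occupy positions 1–2 → average rank (1+2)/2 = 1.5.
The 2 values of 66 occupy positions 3–4 → average rank (3+4)/2 = 3.5.
Rank 7 → value 95.

95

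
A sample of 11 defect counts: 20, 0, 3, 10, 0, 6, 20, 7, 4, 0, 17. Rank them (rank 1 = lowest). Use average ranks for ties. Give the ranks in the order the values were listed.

Sorted (ascending): 0, 0, 0, 3, 4, 6, 7, 10, 17, 20, 20
The 3 values of 0 occupy positions 1–3 → average rank 2.
The 2 values of 20 occupy positions 10–11 → average rank (10+11)/2 = 10.5.

10.5, 2, 4, 8, 2, 6, 10.5, 7, 5, 2, 9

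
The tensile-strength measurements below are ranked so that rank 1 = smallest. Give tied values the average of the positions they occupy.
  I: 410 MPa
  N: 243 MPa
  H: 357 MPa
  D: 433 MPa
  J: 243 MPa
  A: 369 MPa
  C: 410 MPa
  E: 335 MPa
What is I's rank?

Sorted (ascending): 243, 243, 335, 357, 369, 410, 410, 433
The 2 values of 243 occupy positions 1–2 → average rank (1+2)/2 = 1.5.
The 2 values of 410 occupy positions 6–7 → average rank (6+7)/2 = 6.5.
I has value 410 MPa → rank 6.5.

6.5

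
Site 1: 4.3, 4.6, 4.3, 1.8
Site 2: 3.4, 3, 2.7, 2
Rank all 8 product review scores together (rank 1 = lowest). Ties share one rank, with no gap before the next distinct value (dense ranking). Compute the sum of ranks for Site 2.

14

Sorted (ascending): 1.8, 2, 2.7, 3, 3.4, 4.3, 4.3, 4.6
The 2 values of 4.3 share dense rank 6.
Remaining distinct values take the next consecutive integers.
Site 2 values → pooled ranks: 3.4→5, 3→4, 2.7→3, 2→2
Rank sum = 5 + 4 + 3 + 2 = 14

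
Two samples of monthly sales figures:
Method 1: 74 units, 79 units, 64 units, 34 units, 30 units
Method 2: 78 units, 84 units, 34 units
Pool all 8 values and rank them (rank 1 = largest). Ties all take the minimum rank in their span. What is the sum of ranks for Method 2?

Sorted (descending): 84, 79, 78, 74, 64, 34, 34, 30
The 2 values of 34 occupy positions 6–7 → each gets rank 6.
Method 2 values → pooled ranks: 78→3, 84→1, 34→6
Rank sum = 3 + 1 + 6 = 10

10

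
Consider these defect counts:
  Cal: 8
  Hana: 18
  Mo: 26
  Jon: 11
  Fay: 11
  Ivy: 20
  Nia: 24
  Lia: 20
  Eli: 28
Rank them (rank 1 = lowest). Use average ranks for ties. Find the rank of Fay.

Sorted (ascending): 8, 11, 11, 18, 20, 20, 24, 26, 28
The 2 values of 11 occupy positions 2–3 → average rank (2+3)/2 = 2.5.
The 2 values of 20 occupy positions 5–6 → average rank (5+6)/2 = 5.5.
Fay has value 11 → rank 2.5.

2.5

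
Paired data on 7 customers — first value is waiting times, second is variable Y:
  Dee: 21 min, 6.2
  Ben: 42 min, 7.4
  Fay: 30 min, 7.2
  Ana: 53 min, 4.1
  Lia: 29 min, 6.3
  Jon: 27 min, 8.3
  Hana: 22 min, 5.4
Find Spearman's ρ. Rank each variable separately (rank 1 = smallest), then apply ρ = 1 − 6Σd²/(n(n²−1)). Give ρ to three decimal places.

Ranks of variable 1: 1, 6, 5, 7, 4, 3, 2
Ranks of variable 2: 3, 6, 5, 1, 4, 7, 2
d = r₁ − r₂: -2, 0, 0, 6, 0, -4, 0
d²: 4, 0, 0, 36, 0, 16, 0; Σd² = 56
ρ = 1 − 6·56/(7·48) = 1 − 336/336 = 0.000

0.000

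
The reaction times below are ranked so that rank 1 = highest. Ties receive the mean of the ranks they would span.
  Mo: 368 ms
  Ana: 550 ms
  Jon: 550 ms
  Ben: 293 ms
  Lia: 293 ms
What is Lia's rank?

4.5

Sorted (descending): 550, 550, 368, 293, 293
The 2 values of 550 occupy positions 1–2 → average rank (1+2)/2 = 1.5.
The 2 values of 293 occupy positions 4–5 → average rank (4+5)/2 = 4.5.
Lia has value 293 ms → rank 4.5.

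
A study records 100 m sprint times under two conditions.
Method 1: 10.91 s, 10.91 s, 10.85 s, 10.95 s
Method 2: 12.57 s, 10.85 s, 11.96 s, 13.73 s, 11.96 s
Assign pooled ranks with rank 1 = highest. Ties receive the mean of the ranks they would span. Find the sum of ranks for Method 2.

Sorted (descending): 13.73, 12.57, 11.96, 11.96, 10.95, 10.91, 10.91, 10.85, 10.85
The 2 values of 11.96 occupy positions 3–4 → average rank (3+4)/2 = 3.5.
The 2 values of 10.91 occupy positions 6–7 → average rank (6+7)/2 = 6.5.
The 2 values of 10.85 occupy positions 8–9 → average rank (8+9)/2 = 8.5.
Method 2 values → pooled ranks: 12.57→2, 10.85→8.5, 11.96→3.5, 13.73→1, 11.96→3.5
Rank sum = 2 + 8.5 + 3.5 + 1 + 3.5 = 18.5

18.5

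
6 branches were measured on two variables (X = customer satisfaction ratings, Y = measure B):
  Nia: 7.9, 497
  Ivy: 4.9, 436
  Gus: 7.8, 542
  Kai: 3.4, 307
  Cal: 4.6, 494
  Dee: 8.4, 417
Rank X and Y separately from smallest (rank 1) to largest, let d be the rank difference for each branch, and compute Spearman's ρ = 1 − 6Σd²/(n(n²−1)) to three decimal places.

Ranks of variable 1: 5, 3, 4, 1, 2, 6
Ranks of variable 2: 5, 3, 6, 1, 4, 2
d = r₁ − r₂: 0, 0, -2, 0, -2, 4
d²: 0, 0, 4, 0, 4, 16; Σd² = 24
ρ = 1 − 6·24/(6·35) = 1 − 144/210 = 0.314

0.314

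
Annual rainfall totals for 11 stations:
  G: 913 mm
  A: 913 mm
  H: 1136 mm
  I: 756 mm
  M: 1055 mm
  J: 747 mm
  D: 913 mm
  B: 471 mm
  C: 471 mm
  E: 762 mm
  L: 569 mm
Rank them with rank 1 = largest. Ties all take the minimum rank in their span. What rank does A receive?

3

Sorted (descending): 1136, 1055, 913, 913, 913, 762, 756, 747, 569, 471, 471
The 3 values of 913 occupy positions 3–5 → each gets rank 3.
The 2 values of 471 occupy positions 10–11 → each gets rank 10.
A has value 913 mm → rank 3.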